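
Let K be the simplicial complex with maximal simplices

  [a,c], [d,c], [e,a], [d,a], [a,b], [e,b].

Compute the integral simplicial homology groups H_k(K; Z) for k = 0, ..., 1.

H_0 ≅ Z,  H_1 ≅ Z^2.

Take the total order a < b < c < d < e on the vertex set. Then K (dimension 1) consists of the simplices:

  0-simplices (5): a, b, c, d, e
  1-simplices (6): ab, ac, ad, ae, be, cd

giving chain groups C_0 ≅ Z^5, C_1 ≅ Z^6.

The boundary map ∂_1: C_1 → C_0 is given by ∂[p,q] = [q] − [p]. For instance
  ∂ad = d − a.
This gives a 5×6 integer matrix of rank 4; reducing to Smith normal form yields diagonal entries (1,1,1,1).

Now H_k = ker ∂_k / im ∂_{k+1}, so:

  H_0: rank C_0 − rank ∂_1 = 5 − 4 = 1, and the invariant factors of ∂_1 are all 1, so H_0 = Z.
  H_1: rank ker ∂_1 − rank ∂_2 = (6 − 4) − 0 = 2, and there is no ∂_2, so H_1 = Z^2.

As a check, the Euler characteristic is 5 − 6 = -1, which agrees with 1 − 2 = -1.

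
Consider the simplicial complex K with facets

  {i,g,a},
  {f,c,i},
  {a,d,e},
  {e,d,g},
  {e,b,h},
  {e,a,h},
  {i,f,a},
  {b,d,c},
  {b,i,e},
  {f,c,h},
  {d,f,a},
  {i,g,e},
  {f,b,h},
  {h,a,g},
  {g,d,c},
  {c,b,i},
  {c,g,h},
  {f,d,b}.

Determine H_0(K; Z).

K has 9 vertices, 27 edges, 18 triangles.
rank ∂_0 = 0, rank ∂_1 = 8 ⇒ b_0 = 9 − 0 − 8 = 1; all invariant factors of ∂_1 are 1 so no torsion. So H_0 ≅ Z.

H_0 ≅ Z.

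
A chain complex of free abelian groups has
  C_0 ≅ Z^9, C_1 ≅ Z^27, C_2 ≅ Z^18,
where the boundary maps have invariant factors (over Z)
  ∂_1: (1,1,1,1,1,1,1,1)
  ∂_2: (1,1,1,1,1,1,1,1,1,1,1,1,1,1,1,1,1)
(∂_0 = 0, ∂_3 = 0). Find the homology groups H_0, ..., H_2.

H_0: b_0 = 9 − 0 − 8 = 1; torsion from ∂_1 factors > 1: none. So H_0 = Z.
H_1: b_1 = 27 − 8 − 17 = 2; torsion from ∂_2 factors > 1: none. So H_1 = Z^2.
H_2: b_2 = 18 − 17 − 0 = 1; torsion from ∂_3 factors > 1: none. So H_2 = Z.

H_0 = Z,  H_1 = Z^2,  H_2 = Z.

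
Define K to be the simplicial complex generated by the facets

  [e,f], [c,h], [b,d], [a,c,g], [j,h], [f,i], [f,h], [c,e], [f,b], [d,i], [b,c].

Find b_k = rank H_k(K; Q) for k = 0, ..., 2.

We work with the vertex ordering a < b < c < d < e < f < g < h < i < j. The simplices of K, each written with vertices in increasing order, are:

  0-simplices (10): a, b, c, d, e, f, g, h, i, j
  1-simplices (13): ac, ag, bc, bd, bf, ce, cg, ch, di, ef, fh, fi, hj
  2-simplices (1): acg

giving chain groups C_0 ≅ Z^10, C_1 ≅ Z^13, C_2 ≅ Z^1.

The boundary map ∂_1: C_1 → C_0 sends each edge [p,q] (with p < q) to q − p.
This gives a 10×13 integer matrix of rank 9; reducing to Smith normal form yields diagonal entries (1,1,1,1,1,1,1,1,1).

∂_2: C_2 → C_1 acts by ∂[p,q,r] = [q,r] − [p,r] + [p,q]. For instance
  ∂acg = cg − ag + ac.
The 13×1 boundary matrix has rank 1 and Smith normal form diag(1).

From H_k ≅ ker(∂_k) / im(∂_{k+1}) we obtain:

  H_0: rank C_0 − rank ∂_1 = 10 − 9 = 1, and the invariant factors of ∂_1 are all 1, so H_0 ≅ Z.
  H_1: rank ker ∂_1 − rank ∂_2 = (13 − 9) − 1 = 3, and the invariant factors of ∂_2 are all 1, so H_1 ≅ Z^3.
  H_2: rank ker ∂_2 − rank ∂_3 = (1 − 1) − 0 = 0, and there is no ∂_3, so H_2 ≅ 0.

Hence the Betti numbers are b_0 = 1, b_1 = 3, b_2 = 0.

b_0 = 1, b_1 = 3, b_2 = 0.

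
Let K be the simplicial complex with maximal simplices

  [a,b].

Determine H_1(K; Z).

Order the vertices as a < b. Listing each simplex with vertices in this order, K has dimension 1 with simplices:

  0-simplices (2): a, b
  1-simplices (1): ab

so the chain groups are C_0 ≅ Z^2, C_1 ≅ Z^1.

The boundary map ∂_1: C_1 → C_0 is given by ∂[p,q] = [q] − [p]. For instance
  ∂ab = b − a.
The 2×1 boundary matrix has rank 1 and Smith normal form diag(1).

Computing H_k = (kernel of ∂_k) / (image of ∂_{k+1}):

  H_1: rank ker ∂_1 − rank ∂_2 = (1 − 1) − 0 = 0, and there is no ∂_2, so H_1 = 0.

(K is a triangulation of the 1-simplex.)

H_1 ≅ 0.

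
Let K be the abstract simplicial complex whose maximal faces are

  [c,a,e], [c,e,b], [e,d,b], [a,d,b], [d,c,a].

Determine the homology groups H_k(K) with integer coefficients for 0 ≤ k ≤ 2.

H_0 = Z,  H_1 = Z,  H_2 = 0.

Take the total order a < b < c < d < e on the vertex set. Then K (dimension 2) consists of the simplices:

  0-simplices (5): a, b, c, d, e
  1-simplices (10): ab, ac, ad, ae, bc, bd, be, cd, ce, de
  2-simplices (5): abd, acd, ace, bce, bde

so the chain groups are C_0 ≅ Z^5, C_1 ≅ Z^10, C_2 ≅ Z^5.

The boundary map ∂_1: C_1 → C_0 is given by ∂[p,q] = [q] − [p]. For instance
  ∂ab = b − a.
As a 5×10 matrix over Z this has rank 4, with invariant factors (1,1,1,1).

The boundary map ∂_2: C_2 → C_1 acts by ∂[p,q,r] = [q,r] − [p,r] + [p,q]. For instance
  ∂bce = ce − be + bc,
  ∂bde = de − be + bd.
As a 10×5 matrix over Z this has rank 5, with invariant factors (1,1,1,1,1).

Reading off H_k = ker ∂_k / im ∂_{k+1}:

  H_0: rank C_0 − rank ∂_1 = 5 − 4 = 1, and the invariant factors of ∂_1 are all 1, so H_0 ≅ Z.
  H_1: rank ker ∂_1 − rank ∂_2 = (10 − 4) − 5 = 1, and the invariant factors of ∂_2 are all 1, so H_1 ≅ Z.
  H_2: rank ker ∂_2 − rank ∂_3 = (5 − 5) − 0 = 0, and there is no ∂_3, so H_2 ≅ 0.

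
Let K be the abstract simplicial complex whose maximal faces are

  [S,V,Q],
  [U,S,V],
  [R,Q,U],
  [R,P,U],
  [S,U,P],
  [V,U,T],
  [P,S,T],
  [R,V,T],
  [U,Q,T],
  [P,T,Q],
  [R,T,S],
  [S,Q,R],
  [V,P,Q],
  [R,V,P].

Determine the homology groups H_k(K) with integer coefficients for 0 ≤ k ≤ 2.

H_0 = Z,  H_1 = Z^2,  H_2 = Z.

K has 7 vertices, 21 edges, 14 triangles.
rank ∂_0 = 0, rank ∂_1 = 6 ⇒ b_0 = 7 − 0 − 6 = 1; all invariant factors of ∂_1 are 1 so no torsion. So H_0 ≅ Z.
rank ∂_1 = 6, rank ∂_2 = 13 ⇒ b_1 = 21 − 6 − 13 = 2; all invariant factors of ∂_2 are 1 so no torsion. So H_1 ≅ Z^2.
rank ∂_2 = 13, rank ∂_3 = 0 ⇒ b_2 = 14 − 13 − 0 = 1. So H_2 ≅ Z.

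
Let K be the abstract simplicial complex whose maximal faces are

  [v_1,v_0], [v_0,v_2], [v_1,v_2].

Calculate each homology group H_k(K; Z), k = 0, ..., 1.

Fix the vertex order v_0 < v_1 < v_2 and write every simplex with vertices in increasing order. Then dim K = 1 and the simplices of K are:

  0-simplices (3): [v_0], [v_1], [v_2]
  1-simplices (3): [v_0,v_1], [v_0,v_2], [v_1,v_2]

so the chain groups are C_0 ≅ Z^3, C_1 ≅ Z^3.

The boundary map ∂_1: C_1 → C_0 sends each edge [p,q] (with p < q) to q − p. For instance
  ∂[v_0,v_2] = [v_2] − [v_0].
As a 3×3 matrix over Z this has rank 2, with invariant factors (1,1).

Computing H_k = (kernel of ∂_k) / (image of ∂_{k+1}):

  H_0: rank C_0 − rank ∂_1 = 3 − 2 = 1, and the invariant factors of ∂_1 are all 1, so H_0 ≅ Z.
  H_1: rank ker ∂_1 − rank ∂_2 = (3 − 2) − 0 = 1, and there is no ∂_2, so H_1 ≅ Z.

H_0 = Z,  H_1 = Z.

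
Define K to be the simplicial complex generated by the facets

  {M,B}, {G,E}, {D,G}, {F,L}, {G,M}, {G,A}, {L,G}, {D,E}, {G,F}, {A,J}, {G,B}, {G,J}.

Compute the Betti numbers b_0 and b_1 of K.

Order the vertices as A < B < D < E < F < G < J < L < M. Listing each simplex with vertices in this order, K has dimension 1 with simplices:

  0-simplices (9): A, B, D, E, F, G, J, L, M
  1-simplices (12): AG, AJ, BG, BM, DE, DG, EG, FG, FL, GJ, GL, GM

so the chain groups are C_0 ≅ Z^9, C_1 ≅ Z^12.

The boundary map ∂_1: C_1 → C_0 is given by ∂[p,q] = [q] − [p].
This gives a 9×12 integer matrix of rank 8; reducing to Smith normal form yields diagonal entries (1,1,1,1,1,1,1,1).

Reading off H_k = ker ∂_k / im ∂_{k+1}:

  H_0: rank C_0 − rank ∂_1 = 9 − 8 = 1, and the invariant factors of ∂_1 are all 1, so H_0 = Z.
  H_1: rank ker ∂_1 − rank ∂_2 = (12 − 8) − 0 = 4, and there is no ∂_2, so H_1 = Z^4.

Hence the Betti numbers are b_0 = 1, b_1 = 4.

b_0 = 1, b_1 = 4.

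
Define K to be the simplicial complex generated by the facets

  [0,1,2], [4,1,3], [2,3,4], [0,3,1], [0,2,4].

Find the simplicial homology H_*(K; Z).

We work with the vertex ordering 0 < 1 < 2 < 3 < 4. The simplices of K, each written with vertices in increasing order, are:

  0-simplices (5): [0], [1], [2], [3], [4]
  1-simplices (10): [0,1], [0,2], [0,3], [0,4], [1,2], [1,3], [1,4], [2,3], [2,4], [3,4]
  2-simplices (5): [0,1,2], [0,1,3], [0,2,4], [1,3,4], [2,3,4]

so the chain groups are C_0 ≅ Z^5, C_1 ≅ Z^10, C_2 ≅ Z^5.

The boundary map ∂_1: C_1 → C_0 maps an edge to its endpoints' difference, ∂[p,q] = q − p.
The resulting 5×10 matrix has rank 4, and its Smith normal form has invariant factors (1,1,1,1).

Boundary ∂_2: C_2 → C_1 maps a triangle to the signed sum of its edges. For instance
  ∂[2,3,4] = [3,4] − [2,4] + [2,3],
  ∂[1,3,4] = [3,4] − [1,4] + [1,3].
The resulting 10×5 matrix has rank 5, and its Smith normal form has invariant factors (1,1,1,1,1).

From H_k ≅ ker(∂_k) / im(∂_{k+1}) we obtain:

  H_0: rank C_0 − rank ∂_1 = 5 − 4 = 1, and the invariant factors of ∂_1 are all 1, so H_0 ≅ Z.
  H_1: rank ker ∂_1 − rank ∂_2 = (10 − 4) − 5 = 1, and the invariant factors of ∂_2 are all 1, so H_1 ≅ Z.
  H_2: rank ker ∂_2 − rank ∂_3 = (5 − 5) − 0 = 0, and there is no ∂_3, so H_2 ≅ 0.

H_0 = Z,  H_1 = Z,  H_2 = 0.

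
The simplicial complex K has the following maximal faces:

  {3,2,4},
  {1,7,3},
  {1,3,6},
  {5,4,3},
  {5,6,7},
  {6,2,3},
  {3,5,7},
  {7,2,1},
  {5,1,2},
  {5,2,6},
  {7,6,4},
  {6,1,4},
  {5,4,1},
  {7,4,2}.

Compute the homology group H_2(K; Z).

H_2 = Z.

K has 7 vertices, 21 edges, 14 triangles.
rank ∂_2 = 13, rank ∂_3 = 0 ⇒ b_2 = 14 − 13 − 0 = 1. So H_2 = Z.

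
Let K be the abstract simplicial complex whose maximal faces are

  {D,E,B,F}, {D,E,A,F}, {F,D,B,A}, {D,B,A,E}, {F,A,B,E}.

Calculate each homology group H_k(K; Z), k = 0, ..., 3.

We work with the vertex ordering A < B < D < E < F. The simplices of K, each written with vertices in increasing order, are:

  0-simplices (5): A, B, D, E, F
  1-simplices (10): AB, AD, AE, AF, BD, BE, BF, DE, DF, EF
  2-simplices (10): ABD, ABE, ABF, ADE, ADF, AEF, BDE, BDF, BEF, DEF
  3-simplices (5): ABDE, ABDF, ABEF, ADEF, BDEF

Hence C_0 ≅ Z^5, C_1 ≅ Z^10, C_2 ≅ Z^10, C_3 ≅ Z^5.

The boundary map ∂_1: C_1 → C_0 maps an edge to its endpoints' difference, ∂[p,q] = q − p.
The resulting 5×10 matrix has rank 4, and its Smith normal form has invariant factors (1,1,1,1).

∂_2: C_2 → C_1 sends each 2-simplex [p,q,r] to [q,r] − [p,r] + [p,q]. For instance
  ∂ABD = BD − AD + AB,
  ∂BDE = DE − BE + BD.
As a 10×10 matrix over Z this has rank 6, with invariant factors (1,1,1,1,1,1).

∂_3: C_3 → C_2 sends each 3-simplex σ to the alternating sum Σ_i (−1)^i (σ with its i-th vertex removed). For instance
  ∂ABDE = BDE − ADE + ABE − ABD,
  ∂BDEF = DEF − BEF + BDF − BDE.
This gives a 10×5 integer matrix of rank 4; reducing to Smith normal form yields diagonal entries (1,1,1,1).

Computing H_k = (kernel of ∂_k) / (image of ∂_{k+1}):

  H_0: rank C_0 − rank ∂_1 = 5 − 4 = 1, and the invariant factors of ∂_1 are all 1, so H_0 = Z.
  H_1: rank ker ∂_1 − rank ∂_2 = (10 − 4) − 6 = 0, and the invariant factors of ∂_2 are all 1, so H_1 = 0.
  H_2: rank ker ∂_2 − rank ∂_3 = (10 − 6) − 4 = 0, and the invariant factors of ∂_3 are all 1, so H_2 = 0.
  H_3: rank ker ∂_3 − rank ∂_4 = (5 − 4) − 0 = 1, and there is no ∂_4, so H_3 = Z.

H_0 = Z,  H_1 = 0,  H_2 = 0,  H_3 = Z.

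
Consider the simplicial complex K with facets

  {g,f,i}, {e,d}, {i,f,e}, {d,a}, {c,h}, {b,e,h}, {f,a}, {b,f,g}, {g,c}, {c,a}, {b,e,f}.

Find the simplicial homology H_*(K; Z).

Fix the vertex order a < b < c < d < e < f < g < h < i and write every simplex with vertices in increasing order. Then dim K = 2 and the simplices of K are:

  0-simplices (9): a, b, c, d, e, f, g, h, i
  1-simplices (16): ac, ad, af, be, bf, bg, bh, cg, ch, de, ef, eh, ei, fg, fi, gi
  2-simplices (5): bef, beh, bfg, efi, fgi

Hence C_0 ≅ Z^9, C_1 ≅ Z^16, C_2 ≅ Z^5.

∂_1: C_1 → C_0 is given by ∂[p,q] = [q] − [p]. For instance
  ∂de = e − d.
The resulting 9×16 matrix has rank 8, and its Smith normal form has invariant factors (1,1,1,1,1,1,1,1).

The boundary map ∂_2: C_2 → C_1 acts by ∂[p,q,r] = [q,r] − [p,r] + [p,q]. For instance
  ∂bef = ef − bf + be,
  ∂fgi = gi − fi + fg.
As a 16×5 matrix over Z this has rank 5, with invariant factors (1,1,1,1,1).

Computing H_k = (kernel of ∂_k) / (image of ∂_{k+1}):

  H_0: rank C_0 − rank ∂_1 = 9 − 8 = 1, and the invariant factors of ∂_1 are all 1, so H_0 ≅ Z.
  H_1: rank ker ∂_1 − rank ∂_2 = (16 − 8) − 5 = 3, and the invariant factors of ∂_2 are all 1, so H_1 ≅ Z^3.
  H_2: rank ker ∂_2 − rank ∂_3 = (5 − 5) − 0 = 0, and there is no ∂_3, so H_2 ≅ 0.

H_0 ≅ Z,  H_1 ≅ Z^3,  H_2 = 0.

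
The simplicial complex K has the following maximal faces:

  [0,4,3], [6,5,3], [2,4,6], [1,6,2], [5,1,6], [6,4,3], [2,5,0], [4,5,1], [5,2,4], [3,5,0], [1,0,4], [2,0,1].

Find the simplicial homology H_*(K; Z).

Order the vertices as 0 < 1 < 2 < 3 < 4 < 5 < 6. Listing each simplex with vertices in this order, K has dimension 2 with simplices:

  0-simplices (7): [0], [1], [2], [3], [4], [5], [6]
  1-simplices (18): [0,1], [0,2], [0,3], [0,4], [0,5], [1,2], [1,4], [1,5], [1,6], [2,4], [2,5], [2,6], [3,4], [3,5], [3,6], [4,5], [4,6], [5,6]
  2-simplices (12): [0,1,2], [0,1,4], [0,2,5], [0,3,4], [0,3,5], [1,2,6], [1,4,5], [1,5,6], [2,4,5], [2,4,6], [3,4,6], [3,5,6]

so the chain groups are C_0 ≅ Z^7, C_1 ≅ Z^18, C_2 ≅ Z^12.

Boundary ∂_1: C_1 → C_0 maps an edge to its endpoints' difference, ∂[p,q] = q − p.
This gives a 7×18 integer matrix of rank 6; reducing to Smith normal form yields diagonal entries (1,1,1,1,1,1).

∂_2: C_2 → C_1 acts by ∂[p,q,r] = [q,r] − [p,r] + [p,q]. For instance
  ∂[0,2,5] = [2,5] − [0,5] + [0,2],
  ∂[1,2,6] = [2,6] − [1,6] + [1,2].
This gives a 18×12 integer matrix of rank 12; reducing to Smith normal form yields diagonal entries (1,1,1,1,1,1,1,1,1,1,1,2).

From H_k ≅ ker(∂_k) / im(∂_{k+1}) we obtain:

  H_0: rank C_0 − rank ∂_1 = 7 − 6 = 1, and the invariant factors of ∂_1 are all 1, so H_0 = Z.
  H_1: rank ker ∂_1 − rank ∂_2 = (18 − 6) − 12 = 0, and ∂_2 has invariant factor 2 > 1, so H_1 = Z/2.
  H_2: rank ker ∂_2 − rank ∂_3 = (12 − 12) − 0 = 0, and there is no ∂_3, so H_2 = 0.

(K is a triangulation of the real projective plane RP^2.)

H_0 = Z,  H_1 = Z/2,  H_2 = 0.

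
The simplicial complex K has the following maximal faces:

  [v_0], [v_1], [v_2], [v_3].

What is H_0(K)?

K has 4 vertices.
rank ∂_0 = 0, rank ∂_1 = 0 ⇒ b_0 = 4 − 0 − 0 = 4. So H_0 ≅ Z^4.

H_0 ≅ Z^4.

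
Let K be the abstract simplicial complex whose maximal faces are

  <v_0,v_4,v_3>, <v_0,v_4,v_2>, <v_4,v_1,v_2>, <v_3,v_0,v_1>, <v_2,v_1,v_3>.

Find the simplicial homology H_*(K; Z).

K has 5 vertices, 10 edges, 5 triangles.
rank ∂_0 = 0, rank ∂_1 = 4 ⇒ b_0 = 5 − 0 − 4 = 1; all invariant factors of ∂_1 are 1 so no torsion. So H_0 = Z.
rank ∂_1 = 4, rank ∂_2 = 5 ⇒ b_1 = 10 − 4 − 5 = 1; all invariant factors of ∂_2 are 1 so no torsion. So H_1 = Z.
rank ∂_2 = 5, rank ∂_3 = 0 ⇒ b_2 = 5 − 5 − 0 = 0. So H_2 = 0.

H_0 = Z,  H_1 = Z,  H_2 = 0.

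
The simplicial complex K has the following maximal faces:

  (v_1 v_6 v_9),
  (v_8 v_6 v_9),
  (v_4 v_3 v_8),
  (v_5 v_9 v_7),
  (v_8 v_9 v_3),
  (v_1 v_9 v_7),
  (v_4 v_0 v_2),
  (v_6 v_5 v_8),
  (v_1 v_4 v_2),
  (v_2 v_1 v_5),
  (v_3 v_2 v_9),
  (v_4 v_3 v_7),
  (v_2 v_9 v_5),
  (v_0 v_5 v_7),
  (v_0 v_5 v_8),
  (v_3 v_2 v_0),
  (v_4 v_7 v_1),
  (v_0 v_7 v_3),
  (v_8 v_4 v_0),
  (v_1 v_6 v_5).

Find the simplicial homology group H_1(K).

We work with the vertex ordering v_0 < v_1 < v_2 < v_3 < v_4 < v_5 < v_6 < v_7 < v_8 < v_9. The simplices of K, each written with vertices in increasing order, are:

  0-simplices (10): [v_0], [v_1], [v_2], [v_3], [v_4], [v_5], [v_6], [v_7], [v_8], [v_9]
  1-simplices (30): (30 of them)
  2-simplices (20): (20 of them)

so the chain groups are C_0 ≅ Z^10, C_1 ≅ Z^30, C_2 ≅ Z^20.

The boundary map ∂_1: C_1 → C_0 maps an edge to its endpoints' difference, ∂[p,q] = q − p.
The resulting 10×30 matrix has rank 9, and its Smith normal form has invariant factors (1,1,1,1,1,1,1,1,1).

Boundary ∂_2: C_2 → C_1 maps a triangle to the signed sum of its edges. For instance
  ∂[v_6,v_8,v_9] = [v_8,v_9] − [v_6,v_9] + [v_6,v_8],
  ∂[v_5,v_6,v_8] = [v_6,v_8] − [v_5,v_8] + [v_5,v_6].
The resulting 30×20 matrix has rank 20, and its Smith normal form has invariant factors (1,1,1,1,1,1,1,1,1,1,1,1,1,1,1,1,1,1,1,2).

From H_k ≅ ker(∂_k) / im(∂_{k+1}) we obtain:

  H_1: rank ker ∂_1 − rank ∂_2 = (30 − 9) − 20 = 1, and ∂_2 has invariant factor 2 > 1, so H_1 ≅ Z ⊕ Z/2.

H_1 = Z ⊕ Z/2.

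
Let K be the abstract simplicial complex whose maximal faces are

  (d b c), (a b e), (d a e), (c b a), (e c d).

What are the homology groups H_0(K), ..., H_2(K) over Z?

H_0 = Z,  H_1 = Z,  H_2 = 0.

Order the vertices as a < b < c < d < e. Listing each simplex with vertices in this order, K has dimension 2 with simplices:

  0-simplices (5): a, b, c, d, e
  1-simplices (10): ab, ac, ad, ae, bc, bd, be, cd, ce, de
  2-simplices (5): abc, abe, ade, bcd, cde

so the chain groups are C_0 ≅ Z^5, C_1 ≅ Z^10, C_2 ≅ Z^5.

The boundary map ∂_1: C_1 → C_0 is given by ∂[p,q] = [q] − [p]. For instance
  ∂ce = e − c.
The 5×10 boundary matrix has rank 4 and Smith normal form diag(1,1,1,1).

The boundary map ∂_2: C_2 → C_1 sends each 2-simplex [p,q,r] to [q,r] − [p,r] + [p,q]. For instance
  ∂bcd = cd − bd + bc,
  ∂abe = be − ae + ab.
The 10×5 boundary matrix has rank 5 and Smith normal form diag(1,1,1,1,1).

Reading off H_k = ker ∂_k / im ∂_{k+1}:

  H_0: rank C_0 − rank ∂_1 = 5 − 4 = 1, and the invariant factors of ∂_1 are all 1, so H_0 ≅ Z.
  H_1: rank ker ∂_1 − rank ∂_2 = (10 − 4) − 5 = 1, and the invariant factors of ∂_2 are all 1, so H_1 ≅ Z.
  H_2: rank ker ∂_2 − rank ∂_3 = (5 − 5) − 0 = 0, and there is no ∂_3, so H_2 ≅ 0.

As a check, the Euler characteristic is 5 − 10 + 5 = 0, which agrees with 1 − 1 + 0 = 0.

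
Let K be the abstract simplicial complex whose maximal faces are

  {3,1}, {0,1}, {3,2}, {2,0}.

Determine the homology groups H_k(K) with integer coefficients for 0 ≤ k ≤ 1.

H_0 = Z,  H_1 = Z.

Order the vertices as 0 < 1 < 2 < 3. Listing each simplex with vertices in this order, K has dimension 1 with simplices:

  0-simplices (4): [0], [1], [2], [3]
  1-simplices (4): [0,1], [0,2], [1,3], [2,3]

Hence C_0 ≅ Z^4, C_1 ≅ Z^4.

∂_1: C_1 → C_0 maps an edge to its endpoints' difference, ∂[p,q] = q − p. For instance
  ∂[0,2] = [2] − [0].
This gives a 4×4 integer matrix of rank 3; reducing to Smith normal form yields diagonal entries (1,1,1).

Now H_k = ker ∂_k / im ∂_{k+1}, so:

  H_0: rank C_0 − rank ∂_1 = 4 − 3 = 1, and the invariant factors of ∂_1 are all 1, so H_0 ≅ Z.
  H_1: rank ker ∂_1 − rank ∂_2 = (4 − 3) − 0 = 1, and there is no ∂_2, so H_1 ≅ Z.

As a check, the Euler characteristic is 4 − 4 = 0, which agrees with 1 − 1 = 0.
(K is a triangulation of the circle S^1.)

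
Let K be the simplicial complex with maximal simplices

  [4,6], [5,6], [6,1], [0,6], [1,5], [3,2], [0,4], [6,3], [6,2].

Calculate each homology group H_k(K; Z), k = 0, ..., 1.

K has 7 vertices, 9 edges.
rank ∂_0 = 0, rank ∂_1 = 6 ⇒ b_0 = 7 − 0 − 6 = 1; all invariant factors of ∂_1 are 1 so no torsion. So H_0 ≅ Z.
rank ∂_1 = 6, rank ∂_2 = 0 ⇒ b_1 = 9 − 6 − 0 = 3. So H_1 ≅ Z^3.

H_0 ≅ Z,  H_1 ≅ Z^3.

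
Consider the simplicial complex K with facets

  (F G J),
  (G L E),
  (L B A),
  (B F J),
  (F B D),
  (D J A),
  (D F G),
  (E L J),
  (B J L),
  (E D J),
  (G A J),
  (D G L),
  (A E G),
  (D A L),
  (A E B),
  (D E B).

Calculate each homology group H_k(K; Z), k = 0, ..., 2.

Fix the vertex order A < B < D < E < F < G < J < L and write every simplex with vertices in increasing order. Then dim K = 2 and the simplices of K are:

  0-simplices (8): A, B, D, E, F, G, J, L
  1-simplices (24): AB, AD, AE, AG, AJ, AL, BD, BE, BF, BJ, BL, DE, DF, DG, DJ, DL, EG, EJ, EL, FG, FJ, GJ, GL, JL
  2-simplices (16): ABE, ABL, ADJ, ADL, AEG, AGJ, BDE, BDF, BFJ, BJL, DEJ, DFG, DGL, EGL, EJL, FGJ

giving chain groups C_0 ≅ Z^8, C_1 ≅ Z^24, C_2 ≅ Z^16.

The boundary map ∂_1: C_1 → C_0 sends each edge [p,q] (with p < q) to q − p. For instance
  ∂AL = L − A.
The resulting 8×24 matrix has rank 7, and its Smith normal form has invariant factors (1,1,1,1,1,1,1).

The boundary map ∂_2: C_2 → C_1 acts by ∂[p,q,r] = [q,r] − [p,r] + [p,q]. For instance
  ∂ADL = DL − AL + AD,
  ∂BDE = DE − BE + BD.
The resulting 24×16 matrix has rank 15, and its Smith normal form has invariant factors (1,1,1,1,1,1,1,1,1,1,1,1,1,1,1).

From H_k ≅ ker(∂_k) / im(∂_{k+1}) we obtain:

  H_0: rank C_0 − rank ∂_1 = 8 − 7 = 1, and the invariant factors of ∂_1 are all 1, so H_0 ≅ Z.
  H_1: rank ker ∂_1 − rank ∂_2 = (24 − 7) − 15 = 2, and the invariant factors of ∂_2 are all 1, so H_1 ≅ Z^2.
  H_2: rank ker ∂_2 − rank ∂_3 = (16 − 15) − 0 = 1, and there is no ∂_3, so H_2 ≅ Z.

(K is a triangulation of the torus T^2.)

H_0 ≅ Z,  H_1 ≅ Z^2,  H_2 ≅ Z.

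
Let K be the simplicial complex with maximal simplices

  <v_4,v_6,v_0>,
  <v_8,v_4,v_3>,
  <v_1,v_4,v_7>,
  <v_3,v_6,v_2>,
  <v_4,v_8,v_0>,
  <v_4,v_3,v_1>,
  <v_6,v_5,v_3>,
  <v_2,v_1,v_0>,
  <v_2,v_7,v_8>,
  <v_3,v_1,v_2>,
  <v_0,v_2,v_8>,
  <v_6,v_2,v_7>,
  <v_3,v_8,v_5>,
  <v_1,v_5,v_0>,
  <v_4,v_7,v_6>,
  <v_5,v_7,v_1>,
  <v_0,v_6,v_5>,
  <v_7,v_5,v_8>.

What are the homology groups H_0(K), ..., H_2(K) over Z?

H_0 = Z,  H_1 = Z^2,  H_2 = Z.

Fix the vertex order v_0 < v_1 < v_2 < v_3 < v_4 < v_5 < v_6 < v_7 < v_8 and write every simplex with vertices in increasing order. Then dim K = 2 and the simplices of K are:

  0-simplices (9): [v_0], [v_1], [v_2], [v_3], [v_4], [v_5], [v_6], [v_7], [v_8]
  1-simplices (27): (27 of them)
  2-simplices (18): (18 of them)

Hence C_0 ≅ Z^9, C_1 ≅ Z^27, C_2 ≅ Z^18.

∂_1: C_1 → C_0 is given by ∂[p,q] = [q] − [p].
This gives a 9×27 integer matrix of rank 8; reducing to Smith normal form yields diagonal entries (1,1,1,1,1,1,1,1).

The boundary map ∂_2: C_2 → C_1 acts by ∂[p,q,r] = [q,r] − [p,r] + [p,q]. For instance
  ∂[v_1,v_5,v_7] = [v_5,v_7] − [v_1,v_7] + [v_1,v_5],
  ∂[v_0,v_1,v_5] = [v_1,v_5] − [v_0,v_5] + [v_0,v_1].
The resulting 27×18 matrix has rank 17, and its Smith normal form has invariant factors (1,1,1,1,1,1,1,1,1,1,1,1,1,1,1,1,1).

Reading off H_k = ker ∂_k / im ∂_{k+1}:

  H_0: rank C_0 − rank ∂_1 = 9 − 8 = 1, and the invariant factors of ∂_1 are all 1, so H_0 ≅ Z.
  H_1: rank ker ∂_1 − rank ∂_2 = (27 − 8) − 17 = 2, and the invariant factors of ∂_2 are all 1, so H_1 ≅ Z^2.
  H_2: rank ker ∂_2 − rank ∂_3 = (18 − 17) − 0 = 1, and there is no ∂_3, so H_2 ≅ Z.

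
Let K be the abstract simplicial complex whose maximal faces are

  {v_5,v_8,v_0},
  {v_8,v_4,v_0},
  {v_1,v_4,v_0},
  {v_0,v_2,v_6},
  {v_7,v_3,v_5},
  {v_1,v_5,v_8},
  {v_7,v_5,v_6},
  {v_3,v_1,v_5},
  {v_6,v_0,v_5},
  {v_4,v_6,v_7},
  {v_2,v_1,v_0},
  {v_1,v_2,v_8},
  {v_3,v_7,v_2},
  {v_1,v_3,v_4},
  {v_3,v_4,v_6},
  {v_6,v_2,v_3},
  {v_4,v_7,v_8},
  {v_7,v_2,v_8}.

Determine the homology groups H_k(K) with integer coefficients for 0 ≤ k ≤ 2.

H_0 = Z,  H_1 = Z ⊕ Z/2,  H_2 = 0.

Order the vertices as v_0 < v_1 < v_2 < v_3 < v_4 < v_5 < v_6 < v_7 < v_8. Listing each simplex with vertices in this order, K has dimension 2 with simplices:

  0-simplices (9): [v_0], [v_1], [v_2], [v_3], [v_4], [v_5], [v_6], [v_7], [v_8]
  1-simplices (27): (27 of them)
  2-simplices (18): (18 of them)

so the chain groups are C_0 ≅ Z^9, C_1 ≅ Z^27, C_2 ≅ Z^18.

The boundary map ∂_1: C_1 → C_0 maps an edge to its endpoints' difference, ∂[p,q] = q − p.
The 9×27 boundary matrix has rank 8 and Smith normal form diag(1,1,1,1,1,1,1,1).

∂_2: C_2 → C_1 sends each 2-simplex [p,q,r] to [q,r] − [p,r] + [p,q]. For instance
  ∂[v_0,v_1,v_2] = [v_1,v_2] − [v_0,v_2] + [v_0,v_1],
  ∂[v_0,v_4,v_8] = [v_4,v_8] − [v_0,v_8] + [v_0,v_4].
As a 27×18 matrix over Z this has rank 18, with invariant factors (1,1,1,1,1,1,1,1,1,1,1,1,1,1,1,1,1,2).

From H_k ≅ ker(∂_k) / im(∂_{k+1}) we obtain:

  H_0: rank C_0 − rank ∂_1 = 9 − 8 = 1, and the invariant factors of ∂_1 are all 1, so H_0 = Z.
  H_1: rank ker ∂_1 − rank ∂_2 = (27 − 8) − 18 = 1, and ∂_2 has invariant factor 2 > 1, so H_1 = Z ⊕ Z/2.
  H_2: rank ker ∂_2 − rank ∂_3 = (18 − 18) − 0 = 0, and there is no ∂_3, so H_2 = 0.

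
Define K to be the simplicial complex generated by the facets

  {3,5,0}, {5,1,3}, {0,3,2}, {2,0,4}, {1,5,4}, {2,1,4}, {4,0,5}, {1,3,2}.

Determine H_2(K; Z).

H_2 = Z.

Fix the vertex order 0 < 1 < 2 < 3 < 4 < 5 and write every simplex with vertices in increasing order. Then dim K = 2 and the simplices of K are:

  0-simplices (6): [0], [1], [2], [3], [4], [5]
  1-simplices (12): [0,2], [0,3], [0,4], [0,5], [1,2], [1,3], [1,4], [1,5], [2,3], [2,4], [3,5], [4,5]
  2-simplices (8): [0,2,3], [0,2,4], [0,3,5], [0,4,5], [1,2,3], [1,2,4], [1,3,5], [1,4,5]

so the chain groups are C_0 ≅ Z^6, C_1 ≅ Z^12, C_2 ≅ Z^8.

The boundary map ∂_1: C_1 → C_0 maps an edge to its endpoints' difference, ∂[p,q] = q − p. For instance
  ∂[0,2] = [2] − [0].
This gives a 6×12 integer matrix of rank 5; reducing to Smith normal form yields diagonal entries (1,1,1,1,1).

The boundary map ∂_2: C_2 → C_1 sends each 2-simplex [p,q,r] to [q,r] − [p,r] + [p,q]. For instance
  ∂[1,2,3] = [2,3] − [1,3] + [1,2],
  ∂[1,2,4] = [2,4] − [1,4] + [1,2].
This gives a 12×8 integer matrix of rank 7; reducing to Smith normal form yields diagonal entries (1,1,1,1,1,1,1).

From H_k ≅ ker(∂_k) / im(∂_{k+1}) we obtain:

  H_2: rank ker ∂_2 − rank ∂_3 = (8 − 7) − 0 = 1, and there is no ∂_3, so H_2 = Z.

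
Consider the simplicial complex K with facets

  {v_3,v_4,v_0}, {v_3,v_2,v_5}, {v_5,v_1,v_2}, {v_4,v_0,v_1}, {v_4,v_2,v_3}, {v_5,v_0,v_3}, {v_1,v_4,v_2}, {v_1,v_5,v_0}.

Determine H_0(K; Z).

We work with the vertex ordering v_0 < v_1 < v_2 < v_3 < v_4 < v_5. The simplices of K, each written with vertices in increasing order, are:

  0-simplices (6): [v_0], [v_1], [v_2], [v_3], [v_4], [v_5]
  1-simplices (12): [v_0,v_1], [v_0,v_3], [v_0,v_4], [v_0,v_5], [v_1,v_2], [v_1,v_4], [v_1,v_5], [v_2,v_3], [v_2,v_4], [v_2,v_5], [v_3,v_4], [v_3,v_5]
  2-simplices (8): [v_0,v_1,v_4], [v_0,v_1,v_5], [v_0,v_3,v_4], [v_0,v_3,v_5], [v_1,v_2,v_4], [v_1,v_2,v_5], [v_2,v_3,v_4], [v_2,v_3,v_5]

Hence C_0 ≅ Z^6, C_1 ≅ Z^12, C_2 ≅ Z^8.

Boundary ∂_1: C_1 → C_0 is given by ∂[p,q] = [q] − [p]. For instance
  ∂[v_1,v_5] = [v_5] − [v_1].
As a 6×12 matrix over Z this has rank 5, with invariant factors (1,1,1,1,1).

∂_2: C_2 → C_1 maps a triangle to the signed sum of its edges. For instance
  ∂[v_1,v_2,v_5] = [v_2,v_5] − [v_1,v_5] + [v_1,v_2],
  ∂[v_1,v_2,v_4] = [v_2,v_4] − [v_1,v_4] + [v_1,v_2].
The 12×8 boundary matrix has rank 7 and Smith normal form diag(1,1,1,1,1,1,1).

Computing H_k = (kernel of ∂_k) / (image of ∂_{k+1}):

  H_0: rank C_0 − rank ∂_1 = 6 − 5 = 1, and the invariant factors of ∂_1 are all 1, so H_0 = Z.

H_0 ≅ Z.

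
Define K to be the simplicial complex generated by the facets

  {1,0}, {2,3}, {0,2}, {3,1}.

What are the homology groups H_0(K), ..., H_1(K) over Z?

We work with the vertex ordering 0 < 1 < 2 < 3. The simplices of K, each written with vertices in increasing order, are:

  0-simplices (4): [0], [1], [2], [3]
  1-simplices (4): [0,1], [0,2], [1,3], [2,3]

so the chain groups are C_0 ≅ Z^4, C_1 ≅ Z^4.

The boundary map ∂_1: C_1 → C_0 maps an edge to its endpoints' difference, ∂[p,q] = q − p.
As a 4×4 matrix over Z this has rank 3, with invariant factors (1,1,1).

Reading off H_k = ker ∂_k / im ∂_{k+1}:

  H_0: rank C_0 − rank ∂_1 = 4 − 3 = 1, and the invariant factors of ∂_1 are all 1, so H_0 ≅ Z.
  H_1: rank ker ∂_1 − rank ∂_2 = (4 − 3) − 0 = 1, and there is no ∂_2, so H_1 ≅ Z.

H_0 ≅ Z,  H_1 ≅ Z.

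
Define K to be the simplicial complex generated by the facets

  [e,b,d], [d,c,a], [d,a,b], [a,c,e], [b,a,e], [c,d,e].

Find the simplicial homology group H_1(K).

H_1 = 0.

Take the total order a < b < c < d < e on the vertex set. Then K (dimension 2) consists of the simplices:

  0-simplices (5): a, b, c, d, e
  1-simplices (9): ab, ac, ad, ae, bd, be, cd, ce, de
  2-simplices (6): abd, abe, acd, ace, bde, cde

giving chain groups C_0 ≅ Z^5, C_1 ≅ Z^9, C_2 ≅ Z^6.

Boundary ∂_1: C_1 → C_0 is given by ∂[p,q] = [q] − [p].
The 5×9 boundary matrix has rank 4 and Smith normal form diag(1,1,1,1).

Boundary ∂_2: C_2 → C_1 maps a triangle to the signed sum of its edges. For instance
  ∂abd = bd − ad + ab,
  ∂cde = de − ce + cd.
The 9×6 boundary matrix has rank 5 and Smith normal form diag(1,1,1,1,1).

From H_k ≅ ker(∂_k) / im(∂_{k+1}) we obtain:

  H_1: rank ker ∂_1 − rank ∂_2 = (9 − 4) − 5 = 0, and the invariant factors of ∂_2 are all 1, so H_1 ≅ 0.

(K is a triangulation of the 2-sphere S^2.)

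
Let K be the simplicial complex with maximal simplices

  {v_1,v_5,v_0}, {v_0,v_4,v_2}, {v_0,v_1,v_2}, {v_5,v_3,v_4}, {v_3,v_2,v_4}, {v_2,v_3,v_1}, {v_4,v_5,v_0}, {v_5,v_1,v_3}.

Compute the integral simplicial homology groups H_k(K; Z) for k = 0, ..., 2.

Fix the vertex order v_0 < v_1 < v_2 < v_3 < v_4 < v_5 and write every simplex with vertices in increasing order. Then dim K = 2 and the simplices of K are:

  0-simplices (6): [v_0], [v_1], [v_2], [v_3], [v_4], [v_5]
  1-simplices (12): [v_0,v_1], [v_0,v_2], [v_0,v_4], [v_0,v_5], [v_1,v_2], [v_1,v_3], [v_1,v_5], [v_2,v_3], [v_2,v_4], [v_3,v_4], [v_3,v_5], [v_4,v_5]
  2-simplices (8): [v_0,v_1,v_2], [v_0,v_1,v_5], [v_0,v_2,v_4], [v_0,v_4,v_5], [v_1,v_2,v_3], [v_1,v_3,v_5], [v_2,v_3,v_4], [v_3,v_4,v_5]

giving chain groups C_0 ≅ Z^6, C_1 ≅ Z^12, C_2 ≅ Z^8.

The boundary map ∂_1: C_1 → C_0 maps an edge to its endpoints' difference, ∂[p,q] = q − p.
The resulting 6×12 matrix has rank 5, and its Smith normal form has invariant factors (1,1,1,1,1).

∂_2: C_2 → C_1 acts by ∂[p,q,r] = [q,r] − [p,r] + [p,q]. For instance
  ∂[v_2,v_3,v_4] = [v_3,v_4] − [v_2,v_4] + [v_2,v_3],
  ∂[v_0,v_4,v_5] = [v_4,v_5] − [v_0,v_5] + [v_0,v_4].
As a 12×8 matrix over Z this has rank 7, with invariant factors (1,1,1,1,1,1,1).

Now H_k = ker ∂_k / im ∂_{k+1}, so:

  H_0: rank C_0 − rank ∂_1 = 6 − 5 = 1, and the invariant factors of ∂_1 are all 1, so H_0 = Z.
  H_1: rank ker ∂_1 − rank ∂_2 = (12 − 5) − 7 = 0, and the invariant factors of ∂_2 are all 1, so H_1 = 0.
  H_2: rank ker ∂_2 − rank ∂_3 = (8 − 7) − 0 = 1, and there is no ∂_3, so H_2 = Z.

As a check, the Euler characteristic is 6 − 12 + 8 = 2, which agrees with 1 − 0 + 1 = 2.
(K is a triangulation of the 2-sphere S^2.)

H_0 = Z,  H_1 = 0,  H_2 = Z.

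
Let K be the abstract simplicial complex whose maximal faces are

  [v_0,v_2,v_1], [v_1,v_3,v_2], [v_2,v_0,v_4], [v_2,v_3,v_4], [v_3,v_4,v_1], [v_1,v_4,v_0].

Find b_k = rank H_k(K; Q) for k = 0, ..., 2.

b_0 = 1, b_1 = 0, b_2 = 1.

K has 5 vertices, 9 edges, 6 triangles.
rank ∂_0 = 0, rank ∂_1 = 4 ⇒ b_0 = 5 − 0 − 4 = 1; all invariant factors of ∂_1 are 1 so no torsion. So H_0 = Z.
rank ∂_1 = 4, rank ∂_2 = 5 ⇒ b_1 = 9 − 4 − 5 = 0; all invariant factors of ∂_2 are 1 so no torsion. So H_1 = 0.
rank ∂_2 = 5, rank ∂_3 = 0 ⇒ b_2 = 6 − 5 − 0 = 1. So H_2 = Z.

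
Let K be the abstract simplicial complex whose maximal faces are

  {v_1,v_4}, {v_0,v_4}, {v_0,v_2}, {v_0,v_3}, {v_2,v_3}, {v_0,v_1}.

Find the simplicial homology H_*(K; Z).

H_0 = Z,  H_1 = Z^2.

Fix the vertex order v_0 < v_1 < v_2 < v_3 < v_4 and write every simplex with vertices in increasing order. Then dim K = 1 and the simplices of K are:

  0-simplices (5): [v_0], [v_1], [v_2], [v_3], [v_4]
  1-simplices (6): [v_0,v_1], [v_0,v_2], [v_0,v_3], [v_0,v_4], [v_1,v_4], [v_2,v_3]

so the chain groups are C_0 ≅ Z^5, C_1 ≅ Z^6.

The boundary map ∂_1: C_1 → C_0 is given by ∂[p,q] = [q] − [p]. For instance
  ∂[v_0,v_4] = [v_4] − [v_0].
As a 5×6 matrix over Z this has rank 4, with invariant factors (1,1,1,1).

Computing H_k = (kernel of ∂_k) / (image of ∂_{k+1}):

  H_0: rank C_0 − rank ∂_1 = 5 − 4 = 1, and the invariant factors of ∂_1 are all 1, so H_0 = Z.
  H_1: rank ker ∂_1 − rank ∂_2 = (6 − 4) − 0 = 2, and there is no ∂_2, so H_1 = Z^2.

(K is a triangulation of a wedge of 2 circles.)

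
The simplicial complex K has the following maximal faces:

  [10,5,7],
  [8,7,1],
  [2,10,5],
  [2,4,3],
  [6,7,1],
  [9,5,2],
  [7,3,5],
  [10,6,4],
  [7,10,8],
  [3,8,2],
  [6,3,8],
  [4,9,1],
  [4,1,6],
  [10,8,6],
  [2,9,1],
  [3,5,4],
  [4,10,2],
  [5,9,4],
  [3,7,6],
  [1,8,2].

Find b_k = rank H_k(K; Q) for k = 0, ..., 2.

We work with the vertex ordering 1 < 2 < 3 < 4 < 5 < 6 < 7 < 8 < 9 < 10. The simplices of K, each written with vertices in increasing order, are:

  0-simplices (10): [1], [2], [3], [4], [5], [6], [7], [8], [9], [10]
  1-simplices (30): (30 of them)
  2-simplices (20): (20 of them)

giving chain groups C_0 ≅ Z^10, C_1 ≅ Z^30, C_2 ≅ Z^20.

The boundary map ∂_1: C_1 → C_0 sends each edge [p,q] (with p < q) to q − p. For instance
  ∂[2,10] = [10] − [2].
As a 10×30 matrix over Z this has rank 9, with invariant factors (1,1,1,1,1,1,1,1,1).

Boundary ∂_2: C_2 → C_1 maps a triangle to the signed sum of its edges. For instance
  ∂[7,8,10] = [8,10] − [7,10] + [7,8],
  ∂[3,4,5] = [4,5] − [3,5] + [3,4].
This gives a 30×20 integer matrix of rank 20; reducing to Smith normal form yields diagonal entries (1,1,1,1,1,1,1,1,1,1,1,1,1,1,1,1,1,1,1,2).

Now H_k = ker ∂_k / im ∂_{k+1}, so:

  H_0: rank C_0 − rank ∂_1 = 10 − 9 = 1, and the invariant factors of ∂_1 are all 1, so H_0 ≅ Z.
  H_1: rank ker ∂_1 − rank ∂_2 = (30 − 9) − 20 = 1, and ∂_2 has invariant factor 2 > 1, so H_1 ≅ Z × Z/2.
  H_2: rank ker ∂_2 − rank ∂_3 = (20 − 20) − 0 = 0, and there is no ∂_3, so H_2 ≅ 0.

Hence the Betti numbers are b_0 = 1, b_1 = 1, b_2 = 0.

b_0 = 1, b_1 = 1, b_2 = 0.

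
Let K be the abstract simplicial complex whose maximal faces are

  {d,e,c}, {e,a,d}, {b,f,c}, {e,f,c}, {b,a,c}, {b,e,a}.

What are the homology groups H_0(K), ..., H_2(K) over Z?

H_0 ≅ Z,  H_1 ≅ Z,  H_2 = 0.

Order the vertices as a < b < c < d < e < f. Listing each simplex with vertices in this order, K has dimension 2 with simplices:

  0-simplices (6): a, b, c, d, e, f
  1-simplices (12): ab, ac, ad, ae, bc, be, bf, cd, ce, cf, de, ef
  2-simplices (6): abc, abe, ade, bcf, cde, cef

giving chain groups C_0 ≅ Z^6, C_1 ≅ Z^12, C_2 ≅ Z^6.

∂_1: C_1 → C_0 sends each edge [p,q] (with p < q) to q − p.
The 6×12 boundary matrix has rank 5 and Smith normal form diag(1,1,1,1,1).

∂_2: C_2 → C_1 sends each 2-simplex [p,q,r] to [q,r] − [p,r] + [p,q]. For instance
  ∂cef = ef − cf + ce,
  ∂cde = de − ce + cd.
The 12×6 boundary matrix has rank 6 and Smith normal form diag(1,1,1,1,1,1).

Reading off H_k = ker ∂_k / im ∂_{k+1}:

  H_0: rank C_0 − rank ∂_1 = 6 − 5 = 1, and the invariant factors of ∂_1 are all 1, so H_0 = Z.
  H_1: rank ker ∂_1 − rank ∂_2 = (12 − 5) − 6 = 1, and the invariant factors of ∂_2 are all 1, so H_1 = Z.
  H_2: rank ker ∂_2 − rank ∂_3 = (6 − 6) − 0 = 0, and there is no ∂_3, so H_2 = 0.

As a check, the Euler characteristic is 6 − 12 + 6 = 0, which agrees with 1 − 1 + 0 = 0.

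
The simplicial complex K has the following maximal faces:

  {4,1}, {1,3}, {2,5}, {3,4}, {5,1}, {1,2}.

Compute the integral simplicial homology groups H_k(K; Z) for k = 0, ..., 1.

Order the vertices as 1 < 2 < 3 < 4 < 5. Listing each simplex with vertices in this order, K has dimension 1 with simplices:

  0-simplices (5): [1], [2], [3], [4], [5]
  1-simplices (6): [1,2], [1,3], [1,4], [1,5], [2,5], [3,4]

Hence C_0 ≅ Z^5, C_1 ≅ Z^6.

Boundary ∂_1: C_1 → C_0 sends each edge [p,q] (with p < q) to q − p.
As a 5×6 matrix over Z this has rank 4, with invariant factors (1,1,1,1).

From H_k ≅ ker(∂_k) / im(∂_{k+1}) we obtain:

  H_0: rank C_0 − rank ∂_1 = 5 − 4 = 1, and the invariant factors of ∂_1 are all 1, so H_0 ≅ Z.
  H_1: rank ker ∂_1 − rank ∂_2 = (6 − 4) − 0 = 2, and there is no ∂_2, so H_1 ≅ Z^2.

(K is a triangulation of a wedge of 2 circles.)

H_0 = Z,  H_1 = Z^2.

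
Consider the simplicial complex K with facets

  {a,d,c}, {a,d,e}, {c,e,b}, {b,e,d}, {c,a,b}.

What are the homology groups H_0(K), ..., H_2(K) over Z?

K has 5 vertices, 10 edges, 5 triangles.
rank ∂_0 = 0, rank ∂_1 = 4 ⇒ b_0 = 5 − 0 − 4 = 1; all invariant factors of ∂_1 are 1 so no torsion. So H_0 ≅ Z.
rank ∂_1 = 4, rank ∂_2 = 5 ⇒ b_1 = 10 − 4 − 5 = 1; all invariant factors of ∂_2 are 1 so no torsion. So H_1 ≅ Z.
rank ∂_2 = 5, rank ∂_3 = 0 ⇒ b_2 = 5 − 5 − 0 = 0. So H_2 ≅ 0.

H_0 = Z,  H_1 = Z,  H_2 = 0.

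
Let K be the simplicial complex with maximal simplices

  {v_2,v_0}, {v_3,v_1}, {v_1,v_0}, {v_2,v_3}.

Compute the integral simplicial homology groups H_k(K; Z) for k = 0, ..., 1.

H_0 = Z,  H_1 = Z.

We work with the vertex ordering v_0 < v_1 < v_2 < v_3. The simplices of K, each written with vertices in increasing order, are:

  0-simplices (4): [v_0], [v_1], [v_2], [v_3]
  1-simplices (4): [v_0,v_1], [v_0,v_2], [v_1,v_3], [v_2,v_3]

Hence C_0 ≅ Z^4, C_1 ≅ Z^4.

∂_1: C_1 → C_0 sends each edge [p,q] (with p < q) to q − p.
As a 4×4 matrix over Z this has rank 3, with invariant factors (1,1,1).

Now H_k = ker ∂_k / im ∂_{k+1}, so:

  H_0: rank C_0 − rank ∂_1 = 4 − 3 = 1, and the invariant factors of ∂_1 are all 1, so H_0 ≅ Z.
  H_1: rank ker ∂_1 − rank ∂_2 = (4 − 3) − 0 = 1, and there is no ∂_2, so H_1 ≅ Z.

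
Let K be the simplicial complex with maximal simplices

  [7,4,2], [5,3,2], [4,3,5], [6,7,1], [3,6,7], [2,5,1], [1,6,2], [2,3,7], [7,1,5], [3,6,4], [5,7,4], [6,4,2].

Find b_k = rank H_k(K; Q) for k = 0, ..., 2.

Take the total order 1 < 2 < 3 < 4 < 5 < 6 < 7 on the vertex set. Then K (dimension 2) consists of the simplices:

  0-simplices (7): [1], [2], [3], [4], [5], [6], [7]
  1-simplices (18): [1,2], [1,5], [1,6], [1,7], [2,3], [2,4], [2,5], [2,6], [2,7], [3,4], [3,5], [3,6], [3,7], [4,5], [4,6], [4,7], [5,7], [6,7]
  2-simplices (12): [1,2,5], [1,2,6], [1,5,7], [1,6,7], [2,3,5], [2,3,7], [2,4,6], [2,4,7], [3,4,5], [3,4,6], [3,6,7], [4,5,7]

Hence C_0 ≅ Z^7, C_1 ≅ Z^18, C_2 ≅ Z^12.

∂_1: C_1 → C_0 maps an edge to its endpoints' difference, ∂[p,q] = q − p. For instance
  ∂[2,5] = [5] − [2].
The 7×18 boundary matrix has rank 6 and Smith normal form diag(1,1,1,1,1,1).

Boundary ∂_2: C_2 → C_1 maps a triangle to the signed sum of its edges. For instance
  ∂[2,4,7] = [4,7] − [2,7] + [2,4],
  ∂[3,4,5] = [4,5] − [3,5] + [3,4].
The 18×12 boundary matrix has rank 12 and Smith normal form diag(1,1,1,1,1,1,1,1,1,1,1,2).

From H_k ≅ ker(∂_k) / im(∂_{k+1}) we obtain:

  H_0: rank C_0 − rank ∂_1 = 7 − 6 = 1, and the invariant factors of ∂_1 are all 1, so H_0 = Z.
  H_1: rank ker ∂_1 − rank ∂_2 = (18 − 6) − 12 = 0, and ∂_2 has invariant factor 2 > 1, so H_1 = Z/2.
  H_2: rank ker ∂_2 − rank ∂_3 = (12 − 12) − 0 = 0, and there is no ∂_3, so H_2 = 0.

(K is a triangulation of the real projective plane RP^2.)

Hence the Betti numbers are b_0 = 1, b_1 = 0, b_2 = 0.

b_0 = 1, b_1 = 0, b_2 = 0.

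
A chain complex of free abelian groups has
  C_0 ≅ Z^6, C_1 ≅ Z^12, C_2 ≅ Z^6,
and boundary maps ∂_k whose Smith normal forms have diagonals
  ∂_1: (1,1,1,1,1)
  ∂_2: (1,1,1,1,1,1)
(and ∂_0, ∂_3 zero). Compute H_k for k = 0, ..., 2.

H_0: b_0 = 6 − 0 − 5 = 1; torsion from ∂_1 factors > 1: none. So H_0 = Z.
H_1: b_1 = 12 − 5 − 6 = 1; torsion from ∂_2 factors > 1: none. So H_1 = Z.
H_2: b_2 = 6 − 6 − 0 = 0; torsion from ∂_3 factors > 1: none. So H_2 = 0.

H_0 = Z,  H_1 = Z,  H_2 = 0.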